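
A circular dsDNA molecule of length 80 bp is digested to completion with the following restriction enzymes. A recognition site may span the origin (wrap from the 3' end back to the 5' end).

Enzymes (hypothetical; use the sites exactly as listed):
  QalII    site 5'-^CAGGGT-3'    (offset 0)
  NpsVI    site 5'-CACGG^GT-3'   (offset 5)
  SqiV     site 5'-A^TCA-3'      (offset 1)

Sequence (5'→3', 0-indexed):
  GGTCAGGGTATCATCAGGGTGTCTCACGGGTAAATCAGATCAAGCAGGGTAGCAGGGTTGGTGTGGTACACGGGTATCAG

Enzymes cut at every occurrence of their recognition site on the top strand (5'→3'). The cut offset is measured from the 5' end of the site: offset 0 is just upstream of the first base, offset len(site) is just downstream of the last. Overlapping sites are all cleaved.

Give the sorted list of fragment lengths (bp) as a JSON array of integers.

[1,1,3,3,5,5,5,6,7,8,15,21]

Site scan:
  QalII (CAGGGT, off=0): starts [3, 14, 44, 52, 77] → cuts [3, 14, 44, 52, 77]
  NpsVI (CACGGGT, off=5): starts [24, 68] → cuts [29, 73]
  SqiV (ATCA, off=1): starts [9, 12, 33, 38, 75] → cuts [10, 13, 34, 39, 76]

All cut coordinates (distinct, sorted): [3, 10, 13, 14, 29, 34, 39, 44, 52, 73, 76, 77]

Fragments:
  3→10: 7 bp
  10→13: 3 bp
  13→14: 1 bp
  14→29: 15 bp
  29→34: 5 bp
  34→39: 5 bp
  39→44: 5 bp
  44→52: 8 bp
  52→73: 21 bp
  73→76: 3 bp
  76→77: 1 bp
  77→3 (wrap): 80-77+3 = 6 bp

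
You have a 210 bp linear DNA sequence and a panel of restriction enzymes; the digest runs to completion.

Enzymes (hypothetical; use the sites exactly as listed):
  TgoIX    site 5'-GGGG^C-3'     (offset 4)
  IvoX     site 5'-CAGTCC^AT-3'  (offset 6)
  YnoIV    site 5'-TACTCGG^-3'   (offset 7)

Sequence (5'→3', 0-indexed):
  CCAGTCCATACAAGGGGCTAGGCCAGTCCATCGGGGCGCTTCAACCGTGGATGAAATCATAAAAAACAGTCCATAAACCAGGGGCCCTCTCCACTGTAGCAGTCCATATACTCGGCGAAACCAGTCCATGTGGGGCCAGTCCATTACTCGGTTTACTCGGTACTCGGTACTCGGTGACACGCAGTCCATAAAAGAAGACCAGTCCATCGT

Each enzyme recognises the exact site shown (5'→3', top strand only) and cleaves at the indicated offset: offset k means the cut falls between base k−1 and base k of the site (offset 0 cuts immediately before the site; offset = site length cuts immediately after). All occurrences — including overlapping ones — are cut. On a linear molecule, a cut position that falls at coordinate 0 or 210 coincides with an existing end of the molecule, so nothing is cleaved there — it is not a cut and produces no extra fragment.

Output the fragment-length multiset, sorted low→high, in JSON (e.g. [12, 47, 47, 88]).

[5,7,7,7,7,7,8,9,9,10,10,12,12,12,13,18,21,36]

Scan for sites:
  TgoIX GGGGC/4: at [13, 32, 80, 131] ⇒ [17, 36, 84, 135]
  IvoX CAGTCCAT/6: at [1, 23, 66, 99, 121, 136, 181, 199] ⇒ [7, 29, 72, 105, 127, 142, 187, 205]
  YnoIV TACTCGG/7: at [108, 144, 153, 160, 167] ⇒ [115, 151, 160, 167, 174]

Pooled cuts: [7, 17, 29, 36, 72, 84, 105, 115, 127, 135, 142, 151, 160, 167, 174, 187, 205]

Fragment lengths:
  [0,7): 7 bp
  [7,17): 10 bp
  [17,29): 12 bp
  [29,36): 7 bp
  [36,72): 36 bp
  [72,84): 12 bp
  [84,105): 21 bp
  [105,115): 10 bp
  [115,127): 12 bp
  [127,135): 8 bp
  [135,142): 7 bp
  [142,151): 9 bp
  [151,160): 9 bp
  [160,167): 7 bp
  [167,174): 7 bp
  [174,187): 13 bp
  [187,205): 18 bp
  [205,210): 5 bp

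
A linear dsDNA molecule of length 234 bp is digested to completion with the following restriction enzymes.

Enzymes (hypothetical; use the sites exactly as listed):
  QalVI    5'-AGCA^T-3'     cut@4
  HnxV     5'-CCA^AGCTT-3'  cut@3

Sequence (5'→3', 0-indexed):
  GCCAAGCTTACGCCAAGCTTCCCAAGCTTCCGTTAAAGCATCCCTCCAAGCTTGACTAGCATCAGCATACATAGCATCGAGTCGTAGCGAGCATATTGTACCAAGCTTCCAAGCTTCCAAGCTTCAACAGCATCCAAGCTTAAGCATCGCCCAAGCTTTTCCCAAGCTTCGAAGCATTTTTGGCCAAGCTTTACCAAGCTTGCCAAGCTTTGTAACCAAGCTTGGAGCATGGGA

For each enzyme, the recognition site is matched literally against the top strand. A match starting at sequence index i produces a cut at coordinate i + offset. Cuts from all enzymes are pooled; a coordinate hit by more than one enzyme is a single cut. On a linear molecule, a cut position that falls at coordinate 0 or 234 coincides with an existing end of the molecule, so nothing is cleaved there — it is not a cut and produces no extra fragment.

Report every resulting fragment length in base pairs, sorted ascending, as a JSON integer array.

Scan for sites:
  QalVI (AGCAT, off=4): starts [36, 57, 63, 72, 89, 128, 142, 172, 225] → cuts [40, 61, 67, 76, 93, 132, 146, 176, 229]
  HnxV (CCAAGCTT, off=3): starts [1, 12, 21, 45, 100, 108, 116, 133, 150, 161, 183, 193, 202, 215] → cuts [4, 15, 24, 48, 103, 111, 119, 136, 153, 164, 186, 196, 205, 218]

Pooled cuts: [4, 15, 24, 40, 48, 61, 67, 76, 93, 103, 111, 119, 132, 136, 146, 153, 164, 176, 186, 196, 205, 218, 229]

Fragments:
  [0,4): 4 bp
  [4,15): 11 bp
  [15,24): 9 bp
  [24,40): 16 bp
  [40,48): 8 bp
  [48,61): 13 bp
  [61,67): 6 bp
  [67,76): 9 bp
  [76,93): 17 bp
  [93,103): 10 bp
  [103,111): 8 bp
  [111,119): 8 bp
  [119,132): 13 bp
  [132,136): 4 bp
  [136,146): 10 bp
  [146,153): 7 bp
  [153,164): 11 bp
  [164,176): 12 bp
  [176,186): 10 bp
  [186,196): 10 bp
  [196,205): 9 bp
  [205,218): 13 bp
  [218,229): 11 bp
  [229,234): 5 bp

[4,4,5,6,7,8,8,8,9,9,9,10,10,10,10,11,11,11,12,13,13,13,16,17]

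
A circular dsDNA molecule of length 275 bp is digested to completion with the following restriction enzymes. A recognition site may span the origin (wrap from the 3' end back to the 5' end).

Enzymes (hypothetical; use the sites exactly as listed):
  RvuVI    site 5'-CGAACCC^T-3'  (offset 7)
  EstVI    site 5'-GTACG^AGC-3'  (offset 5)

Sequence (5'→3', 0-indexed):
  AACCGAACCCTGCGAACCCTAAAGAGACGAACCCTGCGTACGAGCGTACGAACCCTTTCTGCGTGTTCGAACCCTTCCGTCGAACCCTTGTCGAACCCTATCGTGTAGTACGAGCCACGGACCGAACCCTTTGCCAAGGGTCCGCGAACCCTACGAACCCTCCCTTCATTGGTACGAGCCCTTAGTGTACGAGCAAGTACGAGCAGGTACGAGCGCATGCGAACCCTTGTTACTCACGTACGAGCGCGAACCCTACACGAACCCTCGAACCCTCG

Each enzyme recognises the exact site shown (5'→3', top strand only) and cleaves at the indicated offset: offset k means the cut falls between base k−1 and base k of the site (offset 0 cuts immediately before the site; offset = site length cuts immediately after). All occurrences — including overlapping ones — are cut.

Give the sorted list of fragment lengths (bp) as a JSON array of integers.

Site scan:
  RvuVI (CGAACCCT, off=7): starts [3, 12, 27, 48, 67, 80, 91, 122, 144, 153, 219, 246, 257, 265] → cuts [10, 19, 34, 55, 74, 87, 98, 129, 151, 160, 226, 253, 264, 272]
  EstVI (GTACGAGC, off=5): starts [37, 107, 171, 186, 196, 206, 237] → cuts [42, 112, 176, 191, 201, 211, 242]

Pooled cuts: [10, 19, 34, 42, 55, 74, 87, 98, 112, 129, 151, 160, 176, 191, 201, 211, 226, 242, 253, 264, 272]

Fragment lengths:
  10→19: 9 bp
  19→34: 15 bp
  34→42: 8 bp
  42→55: 13 bp
  55→74: 19 bp
  74→87: 13 bp
  87→98: 11 bp
  98→112: 14 bp
  112→129: 17 bp
  129→151: 22 bp
  151→160: 9 bp
  160→176: 16 bp
  176→191: 15 bp
  191→201: 10 bp
  201→211: 10 bp
  211→226: 15 bp
  226→242: 16 bp
  242→253: 11 bp
  253→264: 11 bp
  264→272: 8 bp
  272→10 (wrap): 275-272+10 = 13 bp

[8,8,9,9,10,10,11,11,11,13,13,13,14,15,15,15,16,16,17,19,22]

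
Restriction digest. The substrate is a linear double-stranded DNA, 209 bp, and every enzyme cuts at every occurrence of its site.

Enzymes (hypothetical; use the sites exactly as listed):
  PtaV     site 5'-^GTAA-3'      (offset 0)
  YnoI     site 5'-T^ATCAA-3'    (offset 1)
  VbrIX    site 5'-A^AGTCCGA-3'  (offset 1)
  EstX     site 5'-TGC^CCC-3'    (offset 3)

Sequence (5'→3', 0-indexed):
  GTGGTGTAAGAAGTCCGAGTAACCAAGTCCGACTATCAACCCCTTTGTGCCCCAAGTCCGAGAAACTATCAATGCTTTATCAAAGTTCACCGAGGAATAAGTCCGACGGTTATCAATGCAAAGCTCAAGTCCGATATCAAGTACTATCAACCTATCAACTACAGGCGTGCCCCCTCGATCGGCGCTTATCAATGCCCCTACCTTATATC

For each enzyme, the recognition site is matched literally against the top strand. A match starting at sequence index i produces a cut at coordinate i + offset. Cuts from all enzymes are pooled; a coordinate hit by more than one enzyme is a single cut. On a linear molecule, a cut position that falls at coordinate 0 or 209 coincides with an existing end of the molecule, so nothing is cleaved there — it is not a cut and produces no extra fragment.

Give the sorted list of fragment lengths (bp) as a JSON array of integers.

Site scan:
  PtaV (GTAA, off=0): starts [5, 18] → cuts [5, 18]
  YnoI (TATCAA, off=1): starts [33, 66, 77, 110, 134, 144, 152, 186] → cuts [34, 67, 78, 111, 135, 145, 153, 187]
  VbrIX (AAGTCCGA, off=1): starts [10, 24, 53, 98, 126] → cuts [11, 25, 54, 99, 127]
  EstX (TGCCCC, off=3): starts [47, 167, 192] → cuts [50, 170, 195]

All cut coordinates (distinct, sorted): [5, 11, 18, 25, 34, 50, 54, 67, 78, 99, 111, 127, 135, 145, 153, 170, 187, 195]

Fragments:
  [0,5): 5 bp
  [5,11): 6 bp
  [11,18): 7 bp
  [18,25): 7 bp
  [25,34): 9 bp
  [34,50): 16 bp
  [50,54): 4 bp
  [54,67): 13 bp
  [67,78): 11 bp
  [78,99): 21 bp
  [99,111): 12 bp
  [111,127): 16 bp
  [127,135): 8 bp
  [135,145): 10 bp
  [145,153): 8 bp
  [153,170): 17 bp
  [170,187): 17 bp
  [187,195): 8 bp
  [195,209): 14 bp

[4,5,6,7,7,8,8,8,9,10,11,12,13,14,16,16,17,17,21]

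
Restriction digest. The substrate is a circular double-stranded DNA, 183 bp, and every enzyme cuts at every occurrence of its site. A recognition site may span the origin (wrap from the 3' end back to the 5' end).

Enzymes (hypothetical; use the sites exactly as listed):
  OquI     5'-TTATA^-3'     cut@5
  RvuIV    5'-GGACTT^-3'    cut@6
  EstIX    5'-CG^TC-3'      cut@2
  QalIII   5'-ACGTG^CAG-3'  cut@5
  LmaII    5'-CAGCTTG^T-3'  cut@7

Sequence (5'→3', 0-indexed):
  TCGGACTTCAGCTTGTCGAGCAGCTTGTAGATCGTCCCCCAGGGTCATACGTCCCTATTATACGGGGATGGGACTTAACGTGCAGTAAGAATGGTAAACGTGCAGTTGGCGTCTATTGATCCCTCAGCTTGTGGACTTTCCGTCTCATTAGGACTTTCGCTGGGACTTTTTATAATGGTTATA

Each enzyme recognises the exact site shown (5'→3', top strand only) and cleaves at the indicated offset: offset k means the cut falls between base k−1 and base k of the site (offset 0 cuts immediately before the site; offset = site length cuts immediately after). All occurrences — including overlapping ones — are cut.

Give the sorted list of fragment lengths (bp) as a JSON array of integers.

Site scan:
  OquI TTATA/5: at [57, 169, 178] ⇒ [0, 62, 174]
  RvuIV GGACTT/6: at [2, 70, 132, 150, 162] ⇒ [8, 76, 138, 156, 168]
  EstIX CGTC/2: at [32, 49, 109, 140] ⇒ [34, 51, 111, 142]
  QalIII ACGTGCAG/5: at [77, 97] ⇒ [82, 102]
  LmaII CAGCTTGT/7: at [8, 20, 124] ⇒ [15, 27, 131]

Pooled cuts: [0, 8, 15, 27, 34, 51, 62, 76, 82, 102, 111, 131, 138, 142, 156, 168, 174]

Fragment lengths:
  0→8: 8 bp
  8→15: 7 bp
  15→27: 12 bp
  27→34: 7 bp
  34→51: 17 bp
  51→62: 11 bp
  62→76: 14 bp
  76→82: 6 bp
  82→102: 20 bp
  102→111: 9 bp
  111→131: 20 bp
  131→138: 7 bp
  138→142: 4 bp
  142→156: 14 bp
  156→168: 12 bp
  168→174: 6 bp
  174→0 (wrap): 183-174+0 = 9 bp

[4,6,6,7,7,7,8,9,9,11,12,12,14,14,17,20,20]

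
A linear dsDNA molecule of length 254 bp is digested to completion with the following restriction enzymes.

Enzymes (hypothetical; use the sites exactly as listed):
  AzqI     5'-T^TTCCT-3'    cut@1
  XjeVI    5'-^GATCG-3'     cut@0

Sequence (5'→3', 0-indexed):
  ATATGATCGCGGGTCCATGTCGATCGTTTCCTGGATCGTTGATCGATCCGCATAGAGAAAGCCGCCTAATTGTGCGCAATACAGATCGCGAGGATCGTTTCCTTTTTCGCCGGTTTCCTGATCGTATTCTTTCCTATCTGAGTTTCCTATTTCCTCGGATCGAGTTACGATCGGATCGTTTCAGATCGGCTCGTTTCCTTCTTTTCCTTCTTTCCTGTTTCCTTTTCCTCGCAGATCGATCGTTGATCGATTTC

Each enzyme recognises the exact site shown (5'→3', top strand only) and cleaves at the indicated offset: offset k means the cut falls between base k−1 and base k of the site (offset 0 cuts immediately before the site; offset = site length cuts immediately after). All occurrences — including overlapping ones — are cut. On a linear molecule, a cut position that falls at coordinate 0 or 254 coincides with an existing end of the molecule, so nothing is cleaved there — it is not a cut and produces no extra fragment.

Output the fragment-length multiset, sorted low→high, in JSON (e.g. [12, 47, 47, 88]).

Scan for sites:
  AzqI TTTCCT/1: at [26, 97, 113, 129, 142, 149, 193, 202, 210, 217, 223] ⇒ [27, 98, 114, 130, 143, 150, 194, 203, 211, 218, 224]
  XjeVI GATCG/0: at [4, 21, 33, 40, 83, 92, 119, 157, 168, 173, 183, 233, 237, 244] ⇒ [4, 21, 33, 40, 83, 92, 119, 157, 168, 173, 183, 233, 237, 244]

All cut coordinates (distinct, sorted): [4, 21, 27, 33, 40, 83, 92, 98, 114, 119, 130, 143, 150, 157, 168, 173, 183, 194, 203, 211, 218, 224, 233, 237, 244]

Fragments:
  [0,4): 4 bp
  [4,21): 17 bp
  [21,27): 6 bp
  [27,33): 6 bp
  [33,40): 7 bp
  [40,83): 43 bp
  [83,92): 9 bp
  [92,98): 6 bp
  [98,114): 16 bp
  [114,119): 5 bp
  [119,130): 11 bp
  [130,143): 13 bp
  [143,150): 7 bp
  [150,157): 7 bp
  [157,168): 11 bp
  [168,173): 5 bp
  [173,183): 10 bp
  [183,194): 11 bp
  [194,203): 9 bp
  [203,211): 8 bp
  [211,218): 7 bp
  [218,224): 6 bp
  [224,233): 9 bp
  [233,237): 4 bp
  [237,244): 7 bp
  [244,254): 10 bp

[4,4,5,5,6,6,6,6,7,7,7,7,7,8,9,9,9,10,10,11,11,11,13,16,17,43]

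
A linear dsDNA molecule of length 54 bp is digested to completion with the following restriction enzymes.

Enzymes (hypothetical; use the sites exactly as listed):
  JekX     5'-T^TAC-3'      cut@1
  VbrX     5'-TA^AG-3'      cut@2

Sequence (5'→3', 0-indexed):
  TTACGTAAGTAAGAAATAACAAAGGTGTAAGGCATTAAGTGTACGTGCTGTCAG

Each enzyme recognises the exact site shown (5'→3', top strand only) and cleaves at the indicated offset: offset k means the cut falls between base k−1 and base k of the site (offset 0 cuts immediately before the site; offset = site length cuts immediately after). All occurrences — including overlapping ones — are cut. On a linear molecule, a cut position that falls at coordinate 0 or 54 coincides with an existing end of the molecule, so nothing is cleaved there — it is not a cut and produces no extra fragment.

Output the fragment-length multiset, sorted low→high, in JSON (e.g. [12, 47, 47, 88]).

[1,4,6,8,17,18]

Scan for sites:
  JekX TTAC/1: at [0] ⇒ [1]
  VbrX TAAG/2: at [5, 9, 27, 35] ⇒ [7, 11, 29, 37]

All cut coordinates (distinct, sorted): [1, 7, 11, 29, 37]

Fragment lengths:
  [0,1): 1 bp
  [1,7): 6 bp
  [7,11): 4 bp
  [11,29): 18 bp
  [29,37): 8 bp
  [37,54): 17 bp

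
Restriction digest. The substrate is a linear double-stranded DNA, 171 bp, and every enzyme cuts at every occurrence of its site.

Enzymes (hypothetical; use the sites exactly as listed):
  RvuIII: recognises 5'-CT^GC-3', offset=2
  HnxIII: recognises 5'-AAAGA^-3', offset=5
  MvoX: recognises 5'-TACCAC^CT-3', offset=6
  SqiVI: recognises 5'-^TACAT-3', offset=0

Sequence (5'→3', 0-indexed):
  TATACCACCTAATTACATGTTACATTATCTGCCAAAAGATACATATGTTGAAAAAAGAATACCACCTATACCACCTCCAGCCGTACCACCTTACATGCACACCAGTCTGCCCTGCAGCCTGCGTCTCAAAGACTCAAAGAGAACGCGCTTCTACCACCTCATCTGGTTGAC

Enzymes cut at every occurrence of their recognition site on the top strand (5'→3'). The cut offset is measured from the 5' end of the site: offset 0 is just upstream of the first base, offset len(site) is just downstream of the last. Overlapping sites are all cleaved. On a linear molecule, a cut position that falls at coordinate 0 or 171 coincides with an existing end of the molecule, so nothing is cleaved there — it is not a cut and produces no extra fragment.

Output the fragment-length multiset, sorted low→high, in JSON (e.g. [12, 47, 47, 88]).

Scan for sites:
  RvuIII (CTGC, off=2): starts [28, 106, 111, 118] → cuts [30, 108, 113, 120]
  HnxIII (AAAGA, off=5): starts [34, 53, 127, 135] → cuts [39, 58, 132, 140]
  MvoX (TACCACCT, off=6): starts [2, 59, 68, 83, 151] → cuts [8, 65, 74, 89, 157]
  SqiVI (TACAT, off=0): starts [13, 20, 39, 91] → cuts [13, 20, 39, 91]

Pooled cuts: [8, 13, 20, 30, 39, 58, 65, 74, 89, 91, 108, 113, 120, 132, 140, 157]

Fragments:
  [0,8): 8 bp
  [8,13): 5 bp
  [13,20): 7 bp
  [20,30): 10 bp
  [30,39): 9 bp
  [39,58): 19 bp
  [58,65): 7 bp
  [65,74): 9 bp
  [74,89): 15 bp
  [89,91): 2 bp
  [91,108): 17 bp
  [108,113): 5 bp
  [113,120): 7 bp
  [120,132): 12 bp
  [132,140): 8 bp
  [140,157): 17 bp
  [157,171): 14 bp

[2,5,5,7,7,7,8,8,9,9,10,12,14,15,17,17,19]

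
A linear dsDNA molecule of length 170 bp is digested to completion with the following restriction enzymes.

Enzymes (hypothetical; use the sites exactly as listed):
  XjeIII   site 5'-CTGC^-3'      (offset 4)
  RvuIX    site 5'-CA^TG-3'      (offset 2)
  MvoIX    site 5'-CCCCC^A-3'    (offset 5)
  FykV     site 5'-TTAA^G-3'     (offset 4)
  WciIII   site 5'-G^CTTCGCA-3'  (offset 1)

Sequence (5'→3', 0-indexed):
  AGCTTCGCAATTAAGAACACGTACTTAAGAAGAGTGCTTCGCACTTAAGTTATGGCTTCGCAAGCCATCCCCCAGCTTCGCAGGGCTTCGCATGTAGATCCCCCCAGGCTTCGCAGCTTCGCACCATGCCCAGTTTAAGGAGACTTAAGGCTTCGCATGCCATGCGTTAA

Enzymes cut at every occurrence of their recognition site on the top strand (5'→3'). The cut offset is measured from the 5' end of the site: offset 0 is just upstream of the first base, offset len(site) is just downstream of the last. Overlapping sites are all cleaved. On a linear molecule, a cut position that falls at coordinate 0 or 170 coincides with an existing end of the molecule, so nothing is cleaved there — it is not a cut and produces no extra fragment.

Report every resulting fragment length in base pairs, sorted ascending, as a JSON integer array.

[2,2,2,3,5,7,7,7,8,8,8,10,10,10,12,12,12,13,14,18]

Scan for sites:
  XjeIII (CTGC, off=4): no sites
  RvuIX (CATG, off=2): starts [90, 124, 155, 160] → cuts [92, 126, 157, 162]
  MvoIX (CCCCCA, off=5): starts [68, 100] → cuts [73, 105]
  FykV (TTAAG, off=4): starts [10, 24, 44, 134, 144] → cuts [14, 28, 48, 138, 148]
  WciIII (GCTTCGCA, off=1): starts [1, 35, 54, 74, 84, 107, 115, 149] → cuts [2, 36, 55, 75, 85, 108, 116, 150]

All cut coordinates (distinct, sorted): [2, 14, 28, 36, 48, 55, 73, 75, 85, 92, 105, 108, 116, 126, 138, 148, 150, 157, 162]

Fragments:
  [0,2): 2 bp
  [2,14): 12 bp
  [14,28): 14 bp
  [28,36): 8 bp
  [36,48): 12 bp
  [48,55): 7 bp
  [55,73): 18 bp
  [73,75): 2 bp
  [75,85): 10 bp
  [85,92): 7 bp
  [92,105): 13 bp
  [105,108): 3 bp
  [108,116): 8 bp
  [116,126): 10 bp
  [126,138): 12 bp
  [138,148): 10 bp
  [148,150): 2 bp
  [150,157): 7 bp
  [157,162): 5 bp
  [162,170): 8 bp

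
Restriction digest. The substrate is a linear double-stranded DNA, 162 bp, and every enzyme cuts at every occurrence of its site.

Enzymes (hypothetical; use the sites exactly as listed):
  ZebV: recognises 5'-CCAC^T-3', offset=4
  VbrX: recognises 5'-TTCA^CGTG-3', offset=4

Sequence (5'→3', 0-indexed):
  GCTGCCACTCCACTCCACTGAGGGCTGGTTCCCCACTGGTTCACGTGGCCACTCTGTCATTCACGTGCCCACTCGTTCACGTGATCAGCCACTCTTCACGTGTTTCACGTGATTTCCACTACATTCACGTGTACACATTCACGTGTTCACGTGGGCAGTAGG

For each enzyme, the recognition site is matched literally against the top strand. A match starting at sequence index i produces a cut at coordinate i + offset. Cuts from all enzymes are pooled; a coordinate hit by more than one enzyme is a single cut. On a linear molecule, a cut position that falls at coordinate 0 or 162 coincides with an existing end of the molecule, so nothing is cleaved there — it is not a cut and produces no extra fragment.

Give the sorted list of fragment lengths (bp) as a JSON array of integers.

Site scan:
  ZebV CCACT/4: at [4, 9, 14, 32, 48, 68, 88, 115] ⇒ [8, 13, 18, 36, 52, 72, 92, 119]
  VbrX TTCACGTG/4: at [39, 59, 75, 94, 103, 123, 137, 145] ⇒ [43, 63, 79, 98, 107, 127, 141, 149]

All cut coordinates (distinct, sorted): [8, 13, 18, 36, 43, 52, 63, 72, 79, 92, 98, 107, 119, 127, 141, 149]

Fragment lengths:
  [0,8): 8 bp
  [8,13): 5 bp
  [13,18): 5 bp
  [18,36): 18 bp
  [36,43): 7 bp
  [43,52): 9 bp
  [52,63): 11 bp
  [63,72): 9 bp
  [72,79): 7 bp
  [79,92): 13 bp
  [92,98): 6 bp
  [98,107): 9 bp
  [107,119): 12 bp
  [119,127): 8 bp
  [127,141): 14 bp
  [141,149): 8 bp
  [149,162): 13 bp

[5,5,6,7,7,8,8,8,9,9,9,11,12,13,13,14,18]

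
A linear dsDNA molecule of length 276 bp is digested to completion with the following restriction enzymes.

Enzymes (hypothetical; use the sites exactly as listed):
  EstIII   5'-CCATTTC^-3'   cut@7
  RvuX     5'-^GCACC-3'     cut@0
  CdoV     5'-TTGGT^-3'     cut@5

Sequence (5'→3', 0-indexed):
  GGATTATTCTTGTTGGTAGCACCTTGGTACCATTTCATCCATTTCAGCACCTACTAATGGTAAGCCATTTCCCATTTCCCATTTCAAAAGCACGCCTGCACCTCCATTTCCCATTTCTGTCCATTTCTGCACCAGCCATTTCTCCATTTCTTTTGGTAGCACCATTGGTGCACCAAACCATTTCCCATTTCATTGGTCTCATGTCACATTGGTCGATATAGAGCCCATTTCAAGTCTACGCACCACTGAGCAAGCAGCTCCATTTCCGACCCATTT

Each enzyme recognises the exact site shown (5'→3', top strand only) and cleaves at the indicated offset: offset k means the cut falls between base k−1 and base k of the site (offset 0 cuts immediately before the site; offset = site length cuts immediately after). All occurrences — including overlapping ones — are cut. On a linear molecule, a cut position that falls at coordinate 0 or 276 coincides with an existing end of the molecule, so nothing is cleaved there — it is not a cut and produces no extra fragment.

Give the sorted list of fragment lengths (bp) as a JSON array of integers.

[1,1,1,1,6,7,7,7,7,7,8,8,8,9,10,10,10,11,12,13,14,15,16,17,18,25,27]

Per-enzyme occurrences:
  EstIII CCATTTC/7: at [29, 38, 64, 71, 78, 103, 110, 120, 135, 143, 177, 184, 224, 259] ⇒ [36, 45, 71, 78, 85, 110, 117, 127, 142, 150, 184, 191, 231, 266]
  RvuX GCACC/0: at [18, 46, 97, 128, 158, 169, 239] ⇒ [18, 46, 97, 128, 158, 169, 239]
  CdoV TTGGT/5: at [12, 23, 152, 164, 192, 208] ⇒ [17, 28, 157, 169, 197, 213]

Pooled cuts: [17, 18, 28, 36, 45, 46, 71, 78, 85, 97, 110, 117, 127, 128, 142, 150, 157, 158, 169, 184, 191, 197, 213, 231, 239, 266]

Fragments:
  [0,17): 17 bp
  [17,18): 1 bp
  [18,28): 10 bp
  [28,36): 8 bp
  [36,45): 9 bp
  [45,46): 1 bp
  [46,71): 25 bp
  [71,78): 7 bp
  [78,85): 7 bp
  [85,97): 12 bp
  [97,110): 13 bp
  [110,117): 7 bp
  [117,127): 10 bp
  [127,128): 1 bp
  [128,142): 14 bp
  [142,150): 8 bp
  [150,157): 7 bp
  [157,158): 1 bp
  [158,169): 11 bp
  [169,184): 15 bp
  [184,191): 7 bp
  [191,197): 6 bp
  [197,213): 16 bp
  [213,231): 18 bp
  [231,239): 8 bp
  [239,266): 27 bp
  [266,276): 10 bp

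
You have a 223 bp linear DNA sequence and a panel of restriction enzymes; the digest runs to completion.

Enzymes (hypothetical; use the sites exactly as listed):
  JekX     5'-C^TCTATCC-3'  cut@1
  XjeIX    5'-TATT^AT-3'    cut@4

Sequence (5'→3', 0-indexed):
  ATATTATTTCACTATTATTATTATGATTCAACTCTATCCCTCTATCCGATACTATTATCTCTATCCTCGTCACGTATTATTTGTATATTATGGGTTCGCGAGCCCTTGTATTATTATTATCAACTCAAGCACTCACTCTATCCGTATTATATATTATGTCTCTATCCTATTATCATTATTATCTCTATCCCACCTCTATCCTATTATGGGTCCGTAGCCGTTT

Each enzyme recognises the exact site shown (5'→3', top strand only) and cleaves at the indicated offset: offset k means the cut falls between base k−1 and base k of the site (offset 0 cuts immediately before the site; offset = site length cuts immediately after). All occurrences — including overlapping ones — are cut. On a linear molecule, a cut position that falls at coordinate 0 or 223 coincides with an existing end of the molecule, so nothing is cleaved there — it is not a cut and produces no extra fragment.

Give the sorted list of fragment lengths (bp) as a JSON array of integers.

[3,3,3,3,3,3,5,5,7,8,9,10,11,11,11,11,11,12,16,18,18,19,23]

Site scan:
  JekX CTCTATCC/1: at [31, 39, 58, 135, 159, 182, 193] ⇒ [32, 40, 59, 136, 160, 183, 194]
  XjeIX TATTAT/4: at [1, 12, 15, 18, 52, 74, 85, 108, 111, 114, 144, 151, 167, 176, 201] ⇒ [5, 16, 19, 22, 56, 78, 89, 112, 115, 118, 148, 155, 171, 180, 205]

Pooled cuts: [5, 16, 19, 22, 32, 40, 56, 59, 78, 89, 112, 115, 118, 136, 148, 155, 160, 171, 180, 183, 194, 205]

Fragments:
  [0,5): 5 bp
  [5,16): 11 bp
  [16,19): 3 bp
  [19,22): 3 bp
  [22,32): 10 bp
  [32,40): 8 bp
  [40,56): 16 bp
  [56,59): 3 bp
  [59,78): 19 bp
  [78,89): 11 bp
  [89,112): 23 bp
  [112,115): 3 bp
  [115,118): 3 bp
  [118,136): 18 bp
  [136,148): 12 bp
  [148,155): 7 bp
  [155,160): 5 bp
  [160,171): 11 bp
  [171,180): 9 bp
  [180,183): 3 bp
  [183,194): 11 bp
  [194,205): 11 bp
  [205,223): 18 bp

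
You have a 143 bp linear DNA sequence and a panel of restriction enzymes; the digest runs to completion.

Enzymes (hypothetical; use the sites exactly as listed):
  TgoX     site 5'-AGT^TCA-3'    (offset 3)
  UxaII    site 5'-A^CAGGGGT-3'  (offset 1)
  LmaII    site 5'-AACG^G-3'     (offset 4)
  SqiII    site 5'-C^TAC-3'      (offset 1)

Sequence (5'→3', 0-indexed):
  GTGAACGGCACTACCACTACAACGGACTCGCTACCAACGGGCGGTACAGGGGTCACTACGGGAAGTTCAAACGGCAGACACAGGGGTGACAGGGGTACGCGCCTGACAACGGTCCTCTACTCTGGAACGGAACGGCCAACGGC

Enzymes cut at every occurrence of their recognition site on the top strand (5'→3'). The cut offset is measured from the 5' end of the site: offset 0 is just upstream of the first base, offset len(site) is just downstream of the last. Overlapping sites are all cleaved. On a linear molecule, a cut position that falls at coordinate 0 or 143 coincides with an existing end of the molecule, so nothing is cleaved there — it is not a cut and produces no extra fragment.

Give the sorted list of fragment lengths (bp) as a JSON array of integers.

[2,4,5,6,6,7,7,7,7,7,7,7,8,9,10,10,12,22]

Scan for sites:
  TgoX AGTTCA/3: at [63] ⇒ [66]
  UxaII ACAGGGGT/1: at [45, 79, 88] ⇒ [46, 80, 89]
  LmaII AACGG/4: at [3, 20, 35, 69, 107, 125, 130, 137] ⇒ [7, 24, 39, 73, 111, 129, 134, 141]
  SqiII CTAC/1: at [10, 16, 30, 55, 116] ⇒ [11, 17, 31, 56, 117]

Pooled cuts: [7, 11, 17, 24, 31, 39, 46, 56, 66, 73, 80, 89, 111, 117, 129, 134, 141]

Fragments:
  [0,7): 7 bp
  [7,11): 4 bp
  [11,17): 6 bp
  [17,24): 7 bp
  [24,31): 7 bp
  [31,39): 8 bp
  [39,46): 7 bp
  [46,56): 10 bp
  [56,66): 10 bp
  [66,73): 7 bp
  [73,80): 7 bp
  [80,89): 9 bp
  [89,111): 22 bp
  [111,117): 6 bp
  [117,129): 12 bp
  [129,134): 5 bp
  [134,141): 7 bp
  [141,143): 2 bp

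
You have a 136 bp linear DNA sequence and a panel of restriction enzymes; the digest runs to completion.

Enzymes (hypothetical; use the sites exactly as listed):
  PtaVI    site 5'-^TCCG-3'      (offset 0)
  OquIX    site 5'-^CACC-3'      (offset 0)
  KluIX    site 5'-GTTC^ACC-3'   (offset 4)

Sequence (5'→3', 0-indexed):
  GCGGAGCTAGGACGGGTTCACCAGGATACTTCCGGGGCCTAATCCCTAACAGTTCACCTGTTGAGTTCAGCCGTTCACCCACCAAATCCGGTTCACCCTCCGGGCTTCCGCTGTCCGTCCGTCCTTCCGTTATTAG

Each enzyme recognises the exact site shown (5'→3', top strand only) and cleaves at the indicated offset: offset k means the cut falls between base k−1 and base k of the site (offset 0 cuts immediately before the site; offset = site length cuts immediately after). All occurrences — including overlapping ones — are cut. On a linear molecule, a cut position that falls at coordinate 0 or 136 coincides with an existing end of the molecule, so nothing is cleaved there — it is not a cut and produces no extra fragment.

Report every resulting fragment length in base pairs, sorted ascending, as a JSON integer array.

[1,1,1,1,3,4,4,7,7,7,8,8,11,11,18,20,24]

Scan for sites:
  PtaVI TCCG/0: at [30, 86, 98, 106, 113, 117, 125] ⇒ [30, 86, 98, 106, 113, 117, 125]
  OquIX CACC/0: at [18, 54, 75, 79, 93] ⇒ [18, 54, 75, 79, 93]
  KluIX GTTCACC/4: at [15, 51, 72, 90] ⇒ [19, 55, 76, 94]

Pooled cuts: [18, 19, 30, 54, 55, 75, 76, 79, 86, 93, 94, 98, 106, 113, 117, 125]

Fragments:
  [0,18): 18 bp
  [18,19): 1 bp
  [19,30): 11 bp
  [30,54): 24 bp
  [54,55): 1 bp
  [55,75): 20 bp
  [75,76): 1 bp
  [76,79): 3 bp
  [79,86): 7 bp
  [86,93): 7 bp
  [93,94): 1 bp
  [94,98): 4 bp
  [98,106): 8 bp
  [106,113): 7 bp
  [113,117): 4 bp
  [117,125): 8 bp
  [125,136): 11 bp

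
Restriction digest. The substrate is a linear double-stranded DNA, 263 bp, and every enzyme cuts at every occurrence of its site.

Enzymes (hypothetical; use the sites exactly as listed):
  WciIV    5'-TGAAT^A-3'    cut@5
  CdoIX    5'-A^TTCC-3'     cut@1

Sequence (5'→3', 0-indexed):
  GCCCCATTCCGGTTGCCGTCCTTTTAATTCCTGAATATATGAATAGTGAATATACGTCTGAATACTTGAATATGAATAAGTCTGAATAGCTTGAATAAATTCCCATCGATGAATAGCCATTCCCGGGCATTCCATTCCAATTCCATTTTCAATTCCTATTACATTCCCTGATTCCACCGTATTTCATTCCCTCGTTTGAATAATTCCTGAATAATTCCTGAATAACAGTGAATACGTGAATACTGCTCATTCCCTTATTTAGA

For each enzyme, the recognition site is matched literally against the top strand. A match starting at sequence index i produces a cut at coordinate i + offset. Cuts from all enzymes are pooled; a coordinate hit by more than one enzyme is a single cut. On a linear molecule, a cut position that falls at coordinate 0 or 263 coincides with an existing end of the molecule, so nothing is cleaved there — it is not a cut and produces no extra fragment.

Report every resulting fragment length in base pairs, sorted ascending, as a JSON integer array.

Site scan:
  WciIV TGAATA/5: at [31, 39, 46, 58, 66, 72, 82, 91, 109, 196, 207, 218, 228, 236] ⇒ [36, 44, 51, 63, 71, 77, 87, 96, 114, 201, 212, 223, 233, 241]
  CdoIX ATTCC/1: at [5, 26, 98, 118, 128, 133, 139, 151, 162, 170, 185, 202, 213, 248] ⇒ [6, 27, 99, 119, 129, 134, 140, 152, 163, 171, 186, 203, 214, 249]

All cut coordinates (distinct, sorted): [6, 27, 36, 44, 51, 63, 71, 77, 87, 96, 99, 114, 119, 129, 134, 140, 152, 163, 171, 186, 201, 203, 212, 214, 223, 233, 241, 249]

Fragments:
  [0,6): 6 bp
  [6,27): 21 bp
  [27,36): 9 bp
  [36,44): 8 bp
  [44,51): 7 bp
  [51,63): 12 bp
  [63,71): 8 bp
  [71,77): 6 bp
  [77,87): 10 bp
  [87,96): 9 bp
  [96,99): 3 bp
  [99,114): 15 bp
  [114,119): 5 bp
  [119,129): 10 bp
  [129,134): 5 bp
  [134,140): 6 bp
  [140,152): 12 bp
  [152,163): 11 bp
  [163,171): 8 bp
  [171,186): 15 bp
  [186,201): 15 bp
  [201,203): 2 bp
  [203,212): 9 bp
  [212,214): 2 bp
  [214,223): 9 bp
  [223,233): 10 bp
  [233,241): 8 bp
  [241,249): 8 bp
  [249,263): 14 bp

[2,2,3,5,5,6,6,6,7,8,8,8,8,8,9,9,9,9,10,10,10,11,12,12,14,15,15,15,21]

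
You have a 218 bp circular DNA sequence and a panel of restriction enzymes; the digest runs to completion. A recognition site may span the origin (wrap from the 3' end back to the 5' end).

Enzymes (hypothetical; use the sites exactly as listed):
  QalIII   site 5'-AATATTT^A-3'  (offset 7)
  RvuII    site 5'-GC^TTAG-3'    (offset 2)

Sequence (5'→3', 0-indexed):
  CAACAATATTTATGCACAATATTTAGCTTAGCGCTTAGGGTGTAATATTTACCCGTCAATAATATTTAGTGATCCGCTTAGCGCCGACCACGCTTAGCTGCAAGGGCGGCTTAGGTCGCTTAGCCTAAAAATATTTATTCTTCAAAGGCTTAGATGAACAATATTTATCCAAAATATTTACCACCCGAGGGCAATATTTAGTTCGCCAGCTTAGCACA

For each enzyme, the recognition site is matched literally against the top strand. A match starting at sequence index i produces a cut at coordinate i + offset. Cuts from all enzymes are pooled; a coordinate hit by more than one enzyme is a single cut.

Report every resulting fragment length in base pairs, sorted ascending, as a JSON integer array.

[3,7,9,10,11,13,13,13,16,16,17,17,17,17,19,20]

Per-enzyme occurrences:
  QalIII (AATATTTA, off=7): starts [4, 17, 43, 60, 129, 159, 172, 192] → cuts [11, 24, 50, 67, 136, 166, 179, 199]
  RvuII (GCTTAG, off=2): starts [25, 32, 75, 91, 108, 117, 147, 208] → cuts [27, 34, 77, 93, 110, 119, 149, 210]

All cut coordinates (distinct, sorted): [11, 24, 27, 34, 50, 67, 77, 93, 110, 119, 136, 149, 166, 179, 199, 210]

Fragments:
  11→24: 13 bp
  24→27: 3 bp
  27→34: 7 bp
  34→50: 16 bp
  50→67: 17 bp
  67→77: 10 bp
  77→93: 16 bp
  93→110: 17 bp
  110→119: 9 bp
  119→136: 17 bp
  136→149: 13 bp
  149→166: 17 bp
  166→179: 13 bp
  179→199: 20 bp
  199→210: 11 bp
  210→11 (wrap): 218-210+11 = 19 bp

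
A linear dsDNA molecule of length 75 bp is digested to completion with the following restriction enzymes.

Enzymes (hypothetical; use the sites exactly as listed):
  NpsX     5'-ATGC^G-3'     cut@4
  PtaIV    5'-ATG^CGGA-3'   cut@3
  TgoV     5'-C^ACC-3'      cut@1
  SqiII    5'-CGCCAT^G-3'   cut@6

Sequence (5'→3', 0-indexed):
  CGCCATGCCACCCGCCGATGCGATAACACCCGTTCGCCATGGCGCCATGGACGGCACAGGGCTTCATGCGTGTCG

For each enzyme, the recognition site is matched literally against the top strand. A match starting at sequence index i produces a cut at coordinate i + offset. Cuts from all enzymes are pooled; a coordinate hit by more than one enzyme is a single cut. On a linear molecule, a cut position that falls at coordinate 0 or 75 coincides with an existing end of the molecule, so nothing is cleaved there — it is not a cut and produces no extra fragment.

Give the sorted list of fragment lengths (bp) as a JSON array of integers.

[3,6,6,6,8,12,13,21]

Site scan:
  NpsX (ATGCG, off=4): starts [17, 65] → cuts [21, 69]
  PtaIV (ATGCGGA, off=3): no sites
  TgoV (CACC, off=1): starts [8, 26] → cuts [9, 27]
  SqiII (CGCCATG, off=6): starts [0, 34, 42] → cuts [6, 40, 48]

Pooled cuts: [6, 9, 21, 27, 40, 48, 69]

Fragments:
  [0,6): 6 bp
  [6,9): 3 bp
  [9,21): 12 bp
  [21,27): 6 bp
  [27,40): 13 bp
  [40,48): 8 bp
  [48,69): 21 bp
  [69,75): 6 bp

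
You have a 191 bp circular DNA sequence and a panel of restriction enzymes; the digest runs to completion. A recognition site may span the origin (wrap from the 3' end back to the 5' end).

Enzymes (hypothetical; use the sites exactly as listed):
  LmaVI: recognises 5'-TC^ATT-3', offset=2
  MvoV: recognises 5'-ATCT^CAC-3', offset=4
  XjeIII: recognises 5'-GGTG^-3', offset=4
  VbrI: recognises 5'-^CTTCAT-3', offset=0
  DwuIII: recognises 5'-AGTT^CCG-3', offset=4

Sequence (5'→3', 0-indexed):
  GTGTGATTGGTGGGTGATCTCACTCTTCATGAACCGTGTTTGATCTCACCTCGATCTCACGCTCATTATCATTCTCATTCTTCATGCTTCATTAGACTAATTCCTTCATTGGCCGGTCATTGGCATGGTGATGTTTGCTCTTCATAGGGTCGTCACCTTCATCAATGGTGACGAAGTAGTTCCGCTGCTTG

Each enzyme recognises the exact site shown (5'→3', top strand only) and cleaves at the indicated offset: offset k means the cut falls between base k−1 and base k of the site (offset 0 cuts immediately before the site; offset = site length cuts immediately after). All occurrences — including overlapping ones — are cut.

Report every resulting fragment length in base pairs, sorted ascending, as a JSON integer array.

[3,4,4,4,4,4,6,6,7,7,9,9,11,11,11,12,13,13,14,17,22]

Scan for sites:
  LmaVI (TCATT, off=2): starts [62, 68, 74, 88, 105, 116] → cuts [64, 70, 76, 90, 107, 118]
  MvoV (ATCTCAC, off=4): starts [16, 42, 53] → cuts [20, 46, 57]
  XjeIII (GGTG, off=4): starts [8, 12, 126, 166, 190] → cuts [3, 12, 16, 130, 170]
  VbrI (CTTCAT, off=0): starts [24, 79, 86, 103, 139, 156] → cuts [24, 79, 86, 103, 139, 156]
  DwuIII (AGTTCCG, off=4): starts [177] → cuts [181]

All cut coordinates (distinct, sorted): [3, 12, 16, 20, 24, 46, 57, 64, 70, 76, 79, 86, 90, 103, 107, 118, 130, 139, 156, 170, 181]

Fragments:
  3→12: 9 bp
  12→16: 4 bp
  16→20: 4 bp
  20→24: 4 bp
  24→46: 22 bp
  46→57: 11 bp
  57→64: 7 bp
  64→70: 6 bp
  70→76: 6 bp
  76→79: 3 bp
  79→86: 7 bp
  86→90: 4 bp
  90→103: 13 bp
  103→107: 4 bp
  107→118: 11 bp
  118→130: 12 bp
  130→139: 9 bp
  139→156: 17 bp
  156→170: 14 bp
  170→181: 11 bp
  181→3 (wrap): 191-181+3 = 13 bp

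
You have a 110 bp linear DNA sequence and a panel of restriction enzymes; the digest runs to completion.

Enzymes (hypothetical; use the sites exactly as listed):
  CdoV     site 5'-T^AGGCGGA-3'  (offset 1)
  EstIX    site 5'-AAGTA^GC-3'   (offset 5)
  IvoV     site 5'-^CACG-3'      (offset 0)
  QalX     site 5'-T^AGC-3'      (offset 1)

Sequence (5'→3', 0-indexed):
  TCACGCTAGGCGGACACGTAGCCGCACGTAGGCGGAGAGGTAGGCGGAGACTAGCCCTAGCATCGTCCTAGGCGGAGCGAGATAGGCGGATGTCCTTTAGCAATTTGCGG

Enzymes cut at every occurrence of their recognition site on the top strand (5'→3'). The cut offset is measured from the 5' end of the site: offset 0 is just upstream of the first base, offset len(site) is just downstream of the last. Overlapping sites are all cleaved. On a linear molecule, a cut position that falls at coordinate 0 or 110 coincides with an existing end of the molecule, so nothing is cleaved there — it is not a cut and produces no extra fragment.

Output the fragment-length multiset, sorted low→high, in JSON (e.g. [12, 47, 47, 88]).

Per-enzyme occurrences:
  CdoV (TAGGCGGA, off=1): starts [6, 28, 40, 68, 82] → cuts [7, 29, 41, 69, 83]
  EstIX (AAGTAGC, off=5): no sites
  IvoV (CACG, off=0): starts [1, 14, 24] → cuts [1, 14, 24]
  QalX (TAGC, off=1): starts [18, 51, 57, 97] → cuts [19, 52, 58, 98]

All cut coordinates (distinct, sorted): [1, 7, 14, 19, 24, 29, 41, 52, 58, 69, 83, 98]

Fragment lengths:
  [0,1): 1 bp
  [1,7): 6 bp
  [7,14): 7 bp
  [14,19): 5 bp
  [19,24): 5 bp
  [24,29): 5 bp
  [29,41): 12 bp
  [41,52): 11 bp
  [52,58): 6 bp
  [58,69): 11 bp
  [69,83): 14 bp
  [83,98): 15 bp
  [98,110): 12 bp

[1,5,5,5,6,6,7,11,11,12,12,14,15]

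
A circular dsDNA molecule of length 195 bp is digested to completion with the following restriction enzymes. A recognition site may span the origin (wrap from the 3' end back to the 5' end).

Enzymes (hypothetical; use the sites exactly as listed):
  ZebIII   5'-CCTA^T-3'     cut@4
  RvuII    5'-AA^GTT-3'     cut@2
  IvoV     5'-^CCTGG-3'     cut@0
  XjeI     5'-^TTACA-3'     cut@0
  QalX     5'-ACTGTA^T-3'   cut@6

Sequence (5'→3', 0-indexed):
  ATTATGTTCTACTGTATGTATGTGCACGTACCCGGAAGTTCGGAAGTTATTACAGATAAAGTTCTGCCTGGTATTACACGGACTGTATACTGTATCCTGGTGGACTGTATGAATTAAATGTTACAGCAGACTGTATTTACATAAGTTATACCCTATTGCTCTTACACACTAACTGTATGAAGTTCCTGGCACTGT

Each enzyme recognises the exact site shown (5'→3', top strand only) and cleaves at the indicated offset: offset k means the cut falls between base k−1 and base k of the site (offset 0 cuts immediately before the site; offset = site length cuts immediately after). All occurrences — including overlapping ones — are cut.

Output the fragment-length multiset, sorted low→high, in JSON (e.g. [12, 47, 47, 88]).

Per-enzyme occurrences:
  ZebIII CCTAT/4: at [151] ⇒ [155]
  RvuII AAGTT/2: at [35, 43, 58, 142, 179] ⇒ [37, 45, 60, 144, 181]
  IvoV CCTGG/0: at [66, 95, 184] ⇒ [66, 95, 184]
  XjeI TTACA/0: at [49, 73, 120, 136, 161] ⇒ [49, 73, 120, 136, 161]
  QalX ACTGTAT/6: at [10, 81, 88, 103, 129, 171, 190] ⇒ [1, 16, 87, 94, 109, 135, 177]

Pooled cuts: [1, 16, 37, 45, 49, 60, 66, 73, 87, 94, 95, 109, 120, 135, 136, 144, 155, 161, 177, 181, 184]

Fragment lengths:
  1→16: 15 bp
  16→37: 21 bp
  37→45: 8 bp
  45→49: 4 bp
  49→60: 11 bp
  60→66: 6 bp
  66→73: 7 bp
  73→87: 14 bp
  87→94: 7 bp
  94→95: 1 bp
  95→109: 14 bp
  109→120: 11 bp
  120→135: 15 bp
  135→136: 1 bp
  136→144: 8 bp
  144→155: 11 bp
  155→161: 6 bp
  161→177: 16 bp
  177→181: 4 bp
  181→184: 3 bp
  184→1 (wrap): 195-184+1 = 12 bp

[1,1,3,4,4,6,6,7,7,8,8,11,11,11,12,14,14,15,15,16,21]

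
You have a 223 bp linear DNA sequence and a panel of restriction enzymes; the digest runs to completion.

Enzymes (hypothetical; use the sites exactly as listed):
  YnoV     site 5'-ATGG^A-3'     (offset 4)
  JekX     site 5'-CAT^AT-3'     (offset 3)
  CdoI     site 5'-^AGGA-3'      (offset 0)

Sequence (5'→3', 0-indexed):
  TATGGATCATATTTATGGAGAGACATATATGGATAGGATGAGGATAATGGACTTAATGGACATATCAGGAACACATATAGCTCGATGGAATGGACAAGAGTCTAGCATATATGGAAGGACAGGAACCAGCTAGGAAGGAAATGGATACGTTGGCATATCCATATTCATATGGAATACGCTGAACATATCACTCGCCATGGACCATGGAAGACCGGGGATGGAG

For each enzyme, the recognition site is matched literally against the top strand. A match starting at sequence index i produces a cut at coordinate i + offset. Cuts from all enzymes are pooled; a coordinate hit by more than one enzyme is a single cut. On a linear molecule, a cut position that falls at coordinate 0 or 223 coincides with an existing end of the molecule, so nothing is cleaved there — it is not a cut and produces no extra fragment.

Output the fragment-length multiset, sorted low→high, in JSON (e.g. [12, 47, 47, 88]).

[1,2,2,3,4,4,4,5,5,5,5,6,6,6,6,6,7,8,8,9,9,10,10,11,12,12,14,14,14,15]

Site scan:
  YnoV (ATGGA, off=4): starts [1, 14, 28, 46, 55, 84, 89, 110, 140, 168, 196, 203, 217] → cuts [5, 18, 32, 50, 59, 88, 93, 114, 144, 172, 200, 207, 221]
  JekX (CATAT, off=3): starts [7, 23, 60, 73, 105, 153, 159, 165, 183] → cuts [10, 26, 63, 76, 108, 156, 162, 168, 186]
  CdoI (AGGA, off=0): starts [34, 40, 66, 115, 120, 131, 135] → cuts [34, 40, 66, 115, 120, 131, 135]

All cut coordinates (distinct, sorted): [5, 10, 18, 26, 32, 34, 40, 50, 59, 63, 66, 76, 88, 93, 108, 114, 115, 120, 131, 135, 144, 156, 162, 168, 172, 186, 200, 207, 221]

Fragments:
  [0,5): 5 bp
  [5,10): 5 bp
  [10,18): 8 bp
  [18,26): 8 bp
  [26,32): 6 bp
  [32,34): 2 bp
  [34,40): 6 bp
  [40,50): 10 bp
  [50,59): 9 bp
  [59,63): 4 bp
  [63,66): 3 bp
  [66,76): 10 bp
  [76,88): 12 bp
  [88,93): 5 bp
  [93,108): 15 bp
  [108,114): 6 bp
  [114,115): 1 bp
  [115,120): 5 bp
  [120,131): 11 bp
  [131,135): 4 bp
  [135,144): 9 bp
  [144,156): 12 bp
  [156,162): 6 bp
  [162,168): 6 bp
  [168,172): 4 bp
  [172,186): 14 bp
  [186,200): 14 bp
  [200,207): 7 bp
  [207,221): 14 bp
  [221,223): 2 bp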